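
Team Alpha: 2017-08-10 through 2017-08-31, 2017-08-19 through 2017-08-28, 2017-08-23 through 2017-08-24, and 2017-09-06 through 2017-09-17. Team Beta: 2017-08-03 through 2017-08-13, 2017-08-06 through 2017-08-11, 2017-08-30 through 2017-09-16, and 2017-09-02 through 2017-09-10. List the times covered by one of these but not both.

2017-08-03 through 2017-08-09, 2017-08-14 through 2017-08-29, 2017-09-01 through 2017-09-05, 2017-09-17 through 2017-09-17

First set merges to 2017-08-10 through 2017-08-31, 2017-09-06 through 2017-09-17.
Second set merges to 2017-08-03 through 2017-08-13, 2017-08-30 through 2017-09-16.
Only in the first: 2017-08-14 through 2017-08-29, 2017-09-17 through 2017-09-17.
Only in the second: 2017-08-03 through 2017-08-09, 2017-09-01 through 2017-09-05.
Together these are the periods covered by exactly one.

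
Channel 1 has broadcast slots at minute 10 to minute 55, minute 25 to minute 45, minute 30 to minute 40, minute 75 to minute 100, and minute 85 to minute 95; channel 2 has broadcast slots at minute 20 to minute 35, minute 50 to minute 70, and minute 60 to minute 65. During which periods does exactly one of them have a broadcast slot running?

Merge the first list: minute 10 to minute 55, minute 75 to minute 100.
Merge the second list: minute 20 to minute 35, minute 50 to minute 70.
A but not B: minute 10 to minute 20, minute 35 to minute 50, minute 75 to minute 100.
B but not A: minute 55 to minute 70.
Combining gives A △ B.

minute 10 to minute 20, minute 35 to minute 50, minute 55 to minute 70, minute 75 to minute 100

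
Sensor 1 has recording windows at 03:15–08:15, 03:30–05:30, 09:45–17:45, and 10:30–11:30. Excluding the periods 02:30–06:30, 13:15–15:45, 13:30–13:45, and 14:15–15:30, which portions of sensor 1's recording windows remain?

Merge the first list: 03:15–08:15, 09:45–17:45.
Merge the second list: 02:30–06:30, 13:15–15:45.
03:15–08:15 \ B = 06:30–08:15.
09:45–17:45 \ B = 09:45–13:15, 15:45–17:45.

06:30–08:15, 09:45–13:15, 15:45–17:45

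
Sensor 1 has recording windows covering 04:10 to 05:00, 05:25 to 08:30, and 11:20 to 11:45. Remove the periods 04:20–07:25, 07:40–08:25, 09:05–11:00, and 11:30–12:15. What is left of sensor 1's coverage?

04:10-05:00 with B removed leaves 04:10-04:20.
05:25-08:30 with B removed leaves 07:25-07:40, 08:25-08:30.
11:20-11:45 with B removed leaves 11:20-11:30.

04:10-04:20, 07:25-07:40, 08:25-08:30, 11:20-11:30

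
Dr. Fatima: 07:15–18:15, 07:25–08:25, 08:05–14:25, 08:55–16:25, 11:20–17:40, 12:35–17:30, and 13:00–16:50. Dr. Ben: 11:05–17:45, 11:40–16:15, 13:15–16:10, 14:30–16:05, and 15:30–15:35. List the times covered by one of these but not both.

First set merges to 07:15–18:15.
Second set merges to 11:05–17:45.
Only in the first: 07:15–11:05, 17:45–18:15.
Only in the second: none.
Together these are the periods covered by exactly one.

07:15–11:05, 17:45–18:15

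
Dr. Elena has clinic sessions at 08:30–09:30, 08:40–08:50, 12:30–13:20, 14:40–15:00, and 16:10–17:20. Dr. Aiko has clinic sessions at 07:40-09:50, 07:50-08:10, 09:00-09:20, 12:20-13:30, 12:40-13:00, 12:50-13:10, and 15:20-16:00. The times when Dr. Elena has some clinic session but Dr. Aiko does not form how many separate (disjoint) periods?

2

A, merged: 08:30–09:30, 12:30–13:20, 14:40–15:00, 16:10–17:20.
B, merged: 07:40–09:50, 12:20–13:30, 15:20–16:00.
A \ B = 14:40–15:00, 16:10–17:20.
That is 2 disjoint pieces.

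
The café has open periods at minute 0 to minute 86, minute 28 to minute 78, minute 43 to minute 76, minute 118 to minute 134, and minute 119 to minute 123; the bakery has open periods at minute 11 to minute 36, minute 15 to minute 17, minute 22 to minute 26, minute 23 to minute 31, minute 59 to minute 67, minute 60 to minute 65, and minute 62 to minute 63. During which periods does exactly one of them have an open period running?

minute 0 to minute 11, minute 36 to minute 59, minute 67 to minute 86, minute 118 to minute 134

First set merges to minute 0 to minute 86, minute 118 to minute 134.
Second set merges to minute 11 to minute 36, minute 59 to minute 67.
Only in the first: minute 0 to minute 11, minute 36 to minute 59, minute 67 to minute 86, minute 118 to minute 134.
Only in the second: none.
Together these are the periods covered by exactly one.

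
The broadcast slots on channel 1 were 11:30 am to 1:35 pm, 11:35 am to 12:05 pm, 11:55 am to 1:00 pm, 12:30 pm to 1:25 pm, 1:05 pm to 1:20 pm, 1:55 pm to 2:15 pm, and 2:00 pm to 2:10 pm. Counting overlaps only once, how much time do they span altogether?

2 h 25 min

Merged: 11:30 am-1:35 pm, 1:55 pm-2:15 pm.
Lengths: 2 h 5 min + 20 min = 2 h 25 min.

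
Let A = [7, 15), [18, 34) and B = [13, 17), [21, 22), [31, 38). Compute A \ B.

[7, 15) with B removed leaves [7, 13).
[18, 34) with B removed leaves [18, 21), [22, 31).

[7, 13) ∪ [18, 21) ∪ [22, 31)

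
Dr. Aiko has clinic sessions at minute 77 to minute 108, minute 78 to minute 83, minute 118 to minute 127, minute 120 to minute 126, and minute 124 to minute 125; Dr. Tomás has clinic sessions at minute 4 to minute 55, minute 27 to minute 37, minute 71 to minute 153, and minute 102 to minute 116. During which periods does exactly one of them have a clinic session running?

A, merged: minute 77 to minute 108, minute 118 to minute 127.
B, merged: minute 4 to minute 55, minute 71 to minute 153.
A but not B: none.
B but not A: minute 4 to minute 55, minute 71 to minute 77, minute 108 to minute 118, minute 127 to minute 153.
Combining gives A △ B.

minute 4 to minute 55, minute 71 to minute 77, minute 108 to minute 118, minute 127 to minute 153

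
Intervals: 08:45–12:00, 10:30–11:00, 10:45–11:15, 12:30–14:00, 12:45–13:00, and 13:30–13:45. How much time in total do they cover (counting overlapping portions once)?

4 h 45 min

Merged: 08:45–12:00, 12:30–14:00.
Lengths: 3 h 15 min + 1 h 30 min = 4 h 45 min.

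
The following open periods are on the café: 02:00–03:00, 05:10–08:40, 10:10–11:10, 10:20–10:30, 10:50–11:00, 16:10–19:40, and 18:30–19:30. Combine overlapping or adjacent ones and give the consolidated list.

02:00-03:00, 05:10-08:40, 10:10-11:10, 16:10-19:40

05:10-08:40 is disjoint → start new block.
10:10-11:10 is disjoint → start new block.
10:20-10:30 overlaps/touches 10:10-11:10 → extend to 10:10-11:10.
10:50-11:00 overlaps/touches 10:10-11:10 → extend to 10:10-11:10.
16:10-19:40 is disjoint → start new block.
18:30-19:30 overlaps/touches 16:10-19:40 → extend to 16:10-19:40.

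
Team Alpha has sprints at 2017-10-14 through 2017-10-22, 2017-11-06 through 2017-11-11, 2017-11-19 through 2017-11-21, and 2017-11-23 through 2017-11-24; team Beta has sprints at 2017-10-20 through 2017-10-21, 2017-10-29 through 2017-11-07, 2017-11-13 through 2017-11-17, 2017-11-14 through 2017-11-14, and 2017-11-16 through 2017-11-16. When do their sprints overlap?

2017-10-20 through 2017-10-21, 2017-11-06 through 2017-11-07

Merge the second list: 2017-10-20 through 2017-10-21, 2017-10-29 through 2017-11-07, 2017-11-13 through 2017-11-17.
2017-10-14 through 2017-10-22 ∩ B → 2017-10-20 through 2017-10-21.
2017-11-06 through 2017-11-11 ∩ B → 2017-11-06 through 2017-11-07.
2017-11-19 through 2017-11-21 meets no B interval.
2017-11-23 through 2017-11-24 meets no B interval.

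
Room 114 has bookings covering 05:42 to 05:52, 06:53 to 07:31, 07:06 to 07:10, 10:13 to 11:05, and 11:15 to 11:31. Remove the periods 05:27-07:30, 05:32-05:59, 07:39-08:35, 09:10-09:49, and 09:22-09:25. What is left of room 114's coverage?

07:30–07:31, 10:13–11:05, 11:15–11:31

First set merges to 05:42–05:52, 06:53–07:31, 10:13–11:05, 11:15–11:31.
Second set merges to 05:27–07:30, 07:39–08:35, 09:10–09:49.
05:42–05:52: entirely removed.
06:53–07:31 \ B = 07:30–07:31.
10:13–11:05: nothing removed.
11:15–11:31: nothing removed.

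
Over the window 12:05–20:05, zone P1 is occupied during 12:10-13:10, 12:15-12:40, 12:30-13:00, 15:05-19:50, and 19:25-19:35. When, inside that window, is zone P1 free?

12:05–12:10, 13:10–15:05, 19:50–20:05

After merging, the occupied span is 12:10–13:10, 15:05–19:50.
Complement within 12:05–20:05: 12:05–12:10, 13:10–15:05, 19:50–20:05.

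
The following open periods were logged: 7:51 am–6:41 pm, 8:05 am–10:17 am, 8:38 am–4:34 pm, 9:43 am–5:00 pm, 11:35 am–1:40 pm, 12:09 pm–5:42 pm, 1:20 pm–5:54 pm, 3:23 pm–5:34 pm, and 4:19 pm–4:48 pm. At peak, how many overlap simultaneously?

7

Sweep endpoints in order; track running count of active intervals.
Peak of 7 reached at 4:19 pm.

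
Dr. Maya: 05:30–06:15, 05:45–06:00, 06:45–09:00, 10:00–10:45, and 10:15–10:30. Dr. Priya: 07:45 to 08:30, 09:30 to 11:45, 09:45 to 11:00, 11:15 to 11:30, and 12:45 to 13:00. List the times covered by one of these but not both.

A, merged: 05:30–06:15, 06:45–09:00, 10:00–10:45.
B, merged: 07:45–08:30, 09:30–11:45, 12:45–13:00.
Only in the first: 05:30–06:15, 06:45–07:45, 08:30–09:00.
Only in the second: 09:30–10:00, 10:45–11:45, 12:45–13:00.
Together these are the periods covered by exactly one.

05:30–06:15, 06:45–07:45, 08:30–09:00, 09:30–10:00, 10:45–11:45, 12:45–13:00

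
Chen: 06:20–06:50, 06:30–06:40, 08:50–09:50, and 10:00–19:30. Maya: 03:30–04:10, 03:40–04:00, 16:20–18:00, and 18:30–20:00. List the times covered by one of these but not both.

03:30–04:10, 06:20–06:50, 08:50–09:50, 10:00–16:20, 18:00–18:30, 19:30–20:00

Merge the first list: 06:20–06:50, 08:50–09:50, 10:00–19:30.
Merge the second list: 03:30–04:10, 16:20–18:00, 18:30–20:00.
A \ B = 06:20–06:50, 08:50–09:50, 10:00–16:20, 18:00–18:30.
B \ A = 03:30–04:10, 19:30–20:00.
Union of the two gives the symmetric difference.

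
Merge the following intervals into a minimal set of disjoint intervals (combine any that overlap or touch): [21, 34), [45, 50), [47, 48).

[45, 50) is disjoint → start new block.
[47, 48) overlaps/touches [45, 50) → extend to [45, 50).

[21, 34) ∪ [45, 50)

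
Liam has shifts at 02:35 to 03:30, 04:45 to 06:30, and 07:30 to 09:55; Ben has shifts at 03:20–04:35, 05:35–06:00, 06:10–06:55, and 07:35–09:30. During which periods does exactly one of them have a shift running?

02:35–03:20, 03:30–04:35, 04:45–05:35, 06:00–06:10, 06:30–06:55, 07:30–07:35, 09:30–09:55

A but not B: 02:35–03:20, 04:45–05:35, 06:00–06:10, 07:30–07:35, 09:30–09:55.
B but not A: 03:30–04:35, 06:30–06:55.
Combining gives A △ B.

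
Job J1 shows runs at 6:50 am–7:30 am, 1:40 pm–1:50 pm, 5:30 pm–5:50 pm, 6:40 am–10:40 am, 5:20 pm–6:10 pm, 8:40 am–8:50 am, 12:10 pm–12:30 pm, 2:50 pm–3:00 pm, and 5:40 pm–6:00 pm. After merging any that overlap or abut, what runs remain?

Sort by start: 6:40 am-10:40 am, 6:50 am-7:30 am, 8:40 am-8:50 am, 12:10 pm-12:30 pm, 1:40 pm-1:50 pm, 2:50 pm-3:00 pm, 5:20 pm-6:10 pm, 5:30 pm-5:50 pm, 5:40 pm-6:00 pm.
6:50 am-7:30 am overlaps/touches 6:40 am-10:40 am → extend to 6:40 am-10:40 am.
8:40 am-8:50 am overlaps/touches 6:40 am-10:40 am → extend to 6:40 am-10:40 am.
12:10 pm-12:30 pm is disjoint → start new block.
1:40 pm-1:50 pm is disjoint → start new block.
2:50 pm-3:00 pm is disjoint → start new block.
5:20 pm-6:10 pm is disjoint → start new block.
5:30 pm-5:50 pm overlaps/touches 5:20 pm-6:10 pm → extend to 5:20 pm-6:10 pm.
5:40 pm-6:00 pm overlaps/touches 5:20 pm-6:10 pm → extend to 5:20 pm-6:10 pm.

6:40 am-10:40 am, 12:10 pm-12:30 pm, 1:40 pm-1:50 pm, 2:50 pm-3:00 pm, 5:20 pm-6:10 pm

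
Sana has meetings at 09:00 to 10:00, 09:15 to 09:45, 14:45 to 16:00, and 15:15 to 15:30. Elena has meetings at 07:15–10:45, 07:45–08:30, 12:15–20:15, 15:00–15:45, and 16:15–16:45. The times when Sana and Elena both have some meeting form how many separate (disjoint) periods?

A, merged: 09:00–10:00, 14:45–16:00.
B, merged: 07:15–10:45, 12:15–20:15.
A ∩ B = 09:00–10:00, 14:45–16:00.
That is 2 disjoint pieces.

2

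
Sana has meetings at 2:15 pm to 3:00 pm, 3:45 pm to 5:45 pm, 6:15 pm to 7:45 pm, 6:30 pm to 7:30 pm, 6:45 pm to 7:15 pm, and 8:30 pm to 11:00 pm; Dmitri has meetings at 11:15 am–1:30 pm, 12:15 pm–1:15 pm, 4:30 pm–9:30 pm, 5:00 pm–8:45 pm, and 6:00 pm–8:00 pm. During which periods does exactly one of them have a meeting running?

Merge the first list: 2:15 pm–3:00 pm, 3:45 pm–5:45 pm, 6:15 pm–7:45 pm, 8:30 pm–11:00 pm.
Merge the second list: 11:15 am–1:30 pm, 4:30 pm–9:30 pm.
Only in the first: 2:15 pm–3:00 pm, 3:45 pm–4:30 pm, 9:30 pm–11:00 pm.
Only in the second: 11:15 am–1:30 pm, 5:45 pm–6:15 pm, 7:45 pm–8:30 pm.
Together these are the periods covered by exactly one.

11:15 am–1:30 pm, 2:15 pm–3:00 pm, 3:45 pm–4:30 pm, 5:45 pm–6:15 pm, 7:45 pm–8:30 pm, 9:30 pm–11:00 pm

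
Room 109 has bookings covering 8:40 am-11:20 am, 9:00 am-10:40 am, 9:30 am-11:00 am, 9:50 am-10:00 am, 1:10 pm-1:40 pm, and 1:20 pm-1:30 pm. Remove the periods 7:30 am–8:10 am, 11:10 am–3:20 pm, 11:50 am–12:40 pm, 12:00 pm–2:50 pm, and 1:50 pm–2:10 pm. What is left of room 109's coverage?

8:40 am–11:10 am

First set merges to 8:40 am–11:20 am, 1:10 pm–1:40 pm.
Second set merges to 7:30 am–8:10 am, 11:10 am–3:20 pm.
8:40 am–11:20 am \ B = 8:40 am–11:10 am.
1:10 pm–1:40 pm: entirely removed.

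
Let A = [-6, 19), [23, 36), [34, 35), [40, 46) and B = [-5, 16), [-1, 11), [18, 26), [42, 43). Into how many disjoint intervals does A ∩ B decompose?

Merge the first list: [-6, 19), [23, 36), [40, 46).
Merge the second list: [-5, 16), [18, 26), [42, 43).
A ∩ B = [-5, 16), [18, 19), [23, 26), [42, 43).
That is 4 disjoint pieces.

4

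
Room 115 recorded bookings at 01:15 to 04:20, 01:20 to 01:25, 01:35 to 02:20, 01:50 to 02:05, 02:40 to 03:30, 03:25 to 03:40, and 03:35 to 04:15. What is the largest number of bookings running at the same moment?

3

Sweep endpoints in order; track running count of active intervals.
Peak of 3 reached at 01:50.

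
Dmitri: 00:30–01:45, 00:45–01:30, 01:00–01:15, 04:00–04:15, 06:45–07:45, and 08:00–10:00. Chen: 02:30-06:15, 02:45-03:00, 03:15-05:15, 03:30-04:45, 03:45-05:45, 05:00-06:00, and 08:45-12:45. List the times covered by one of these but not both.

00:30–01:45, 02:30–04:00, 04:15–06:15, 06:45–07:45, 08:00–08:45, 10:00–12:45

Merge the first list: 00:30–01:45, 04:00–04:15, 06:45–07:45, 08:00–10:00.
Merge the second list: 02:30–06:15, 08:45–12:45.
A but not B: 00:30–01:45, 06:45–07:45, 08:00–08:45.
B but not A: 02:30–04:00, 04:15–06:15, 10:00–12:45.
Combining gives A △ B.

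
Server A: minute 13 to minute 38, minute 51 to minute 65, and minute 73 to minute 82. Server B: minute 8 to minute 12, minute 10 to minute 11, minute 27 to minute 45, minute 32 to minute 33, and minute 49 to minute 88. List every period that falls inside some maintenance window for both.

minute 27 to minute 38, minute 51 to minute 65, minute 73 to minute 82

B, merged: minute 8 to minute 12, minute 27 to minute 45, minute 49 to minute 88.
minute 13 to minute 38 ∩ B → minute 27 to minute 38.
minute 51 to minute 65 ∩ B → minute 51 to minute 65.
minute 73 to minute 82 ∩ B → minute 73 to minute 82.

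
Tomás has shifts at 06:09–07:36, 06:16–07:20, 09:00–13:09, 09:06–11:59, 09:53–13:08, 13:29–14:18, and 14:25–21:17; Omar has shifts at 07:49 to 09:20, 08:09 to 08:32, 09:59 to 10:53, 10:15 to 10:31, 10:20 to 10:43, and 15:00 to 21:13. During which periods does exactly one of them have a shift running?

First set merges to 06:09-07:36, 09:00-13:09, 13:29-14:18, 14:25-21:17.
Second set merges to 07:49-09:20, 09:59-10:53, 15:00-21:13.
A but not B: 06:09-07:36, 09:20-09:59, 10:53-13:09, 13:29-14:18, 14:25-15:00, 21:13-21:17.
B but not A: 07:49-09:00.
Combining gives A △ B.

06:09-07:36, 07:49-09:00, 09:20-09:59, 10:53-13:09, 13:29-14:18, 14:25-15:00, 21:13-21:17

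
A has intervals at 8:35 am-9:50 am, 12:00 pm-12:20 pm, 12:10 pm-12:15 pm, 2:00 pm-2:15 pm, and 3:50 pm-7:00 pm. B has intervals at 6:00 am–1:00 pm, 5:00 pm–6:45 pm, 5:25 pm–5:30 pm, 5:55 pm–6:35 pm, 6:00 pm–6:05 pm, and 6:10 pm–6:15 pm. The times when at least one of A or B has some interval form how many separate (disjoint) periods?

First set merges to 8:35 am–9:50 am, 12:00 pm–12:20 pm, 2:00 pm–2:15 pm, 3:50 pm–7:00 pm.
Second set merges to 6:00 am–1:00 pm, 5:00 pm–6:45 pm.
A ∪ B = 6:00 am–1:00 pm, 2:00 pm–2:15 pm, 3:50 pm–7:00 pm.
That is 3 disjoint pieces.

3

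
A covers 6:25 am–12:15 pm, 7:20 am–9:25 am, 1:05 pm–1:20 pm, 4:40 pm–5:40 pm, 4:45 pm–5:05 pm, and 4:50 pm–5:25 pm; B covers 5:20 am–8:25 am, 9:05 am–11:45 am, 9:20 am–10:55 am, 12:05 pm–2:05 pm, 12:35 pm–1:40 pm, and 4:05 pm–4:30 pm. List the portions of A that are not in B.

First set merges to 6:25 am–12:15 pm, 1:05 pm–1:20 pm, 4:40 pm–5:40 pm.
Second set merges to 5:20 am–8:25 am, 9:05 am–11:45 am, 12:05 pm–2:05 pm, 4:05 pm–4:30 pm.
6:25 am–12:15 pm \ B = 8:25 am–9:05 am, 11:45 am–12:05 pm.
1:05 pm–1:20 pm: entirely removed.
4:40 pm–5:40 pm: nothing removed.

8:25 am–9:05 am, 11:45 am–12:05 pm, 4:40 pm–5:40 pm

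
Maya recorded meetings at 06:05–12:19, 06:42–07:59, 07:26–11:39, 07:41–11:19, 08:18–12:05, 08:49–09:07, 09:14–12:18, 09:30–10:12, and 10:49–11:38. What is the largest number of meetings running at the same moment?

Walk the sorted start/end points keeping a running depth.
The depth first hits 6 at 09:30.

6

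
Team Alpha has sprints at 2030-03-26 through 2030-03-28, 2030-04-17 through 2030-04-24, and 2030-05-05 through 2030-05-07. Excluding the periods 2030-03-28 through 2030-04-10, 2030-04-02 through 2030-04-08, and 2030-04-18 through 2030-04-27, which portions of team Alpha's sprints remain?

B, merged: 2030-03-28 through 2030-04-10, 2030-04-18 through 2030-04-27.
2030-03-26 through 2030-03-28 minus B → 2030-03-26 through 2030-03-27.
2030-04-17 through 2030-04-24 minus B → 2030-04-17 through 2030-04-17.
2030-05-05 through 2030-05-07: no B overlap → unchanged.

2030-03-26 through 2030-03-27, 2030-04-17 through 2030-04-17, 2030-05-05 through 2030-05-07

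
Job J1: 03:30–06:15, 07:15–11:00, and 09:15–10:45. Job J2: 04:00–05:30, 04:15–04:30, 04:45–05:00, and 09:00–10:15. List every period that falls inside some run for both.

First set merges to 03:30-06:15, 07:15-11:00.
Second set merges to 04:00-05:30, 09:00-10:15.
03:30-06:15 meets the second set on 04:00-05:30.
07:15-11:00 meets the second set on 09:00-10:15.

04:00-05:30, 09:00-10:15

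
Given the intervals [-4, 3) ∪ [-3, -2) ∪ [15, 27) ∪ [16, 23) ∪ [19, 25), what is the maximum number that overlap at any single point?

Walk the sorted start/end points keeping a running depth.
The depth first hits 3 at 19.

3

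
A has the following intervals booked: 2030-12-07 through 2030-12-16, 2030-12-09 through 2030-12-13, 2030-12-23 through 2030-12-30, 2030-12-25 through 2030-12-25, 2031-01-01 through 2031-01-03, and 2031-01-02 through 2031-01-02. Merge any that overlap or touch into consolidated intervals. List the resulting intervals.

2030-12-07 through 2030-12-16, 2030-12-23 through 2030-12-30, 2031-01-01 through 2031-01-03

2030-12-09 through 2030-12-13 overlaps/touches 2030-12-07 through 2030-12-16 → extend to 2030-12-07 through 2030-12-16.
2030-12-23 through 2030-12-30 is disjoint → start new block.
2030-12-25 through 2030-12-25 overlaps/touches 2030-12-23 through 2030-12-30 → extend to 2030-12-23 through 2030-12-30.
2031-01-01 through 2031-01-03 is disjoint → start new block.
2031-01-02 through 2031-01-02 overlaps/touches 2031-01-01 through 2031-01-03 → extend to 2031-01-01 through 2031-01-03.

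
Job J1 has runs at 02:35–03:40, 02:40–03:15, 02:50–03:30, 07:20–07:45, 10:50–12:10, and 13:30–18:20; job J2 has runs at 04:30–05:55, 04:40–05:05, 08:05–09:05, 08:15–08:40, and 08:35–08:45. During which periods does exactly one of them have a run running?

02:35–03:40, 04:30–05:55, 07:20–07:45, 08:05–09:05, 10:50–12:10, 13:30–18:20

Merge the first list: 02:35–03:40, 07:20–07:45, 10:50–12:10, 13:30–18:20.
Merge the second list: 04:30–05:55, 08:05–09:05.
A \ B = 02:35–03:40, 07:20–07:45, 10:50–12:10, 13:30–18:20.
B \ A = 04:30–05:55, 08:05–09:05.
Union of the two gives the symmetric difference.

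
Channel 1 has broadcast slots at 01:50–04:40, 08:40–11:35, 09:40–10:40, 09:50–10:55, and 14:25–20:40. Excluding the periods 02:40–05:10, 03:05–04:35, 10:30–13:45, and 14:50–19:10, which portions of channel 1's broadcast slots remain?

A, merged: 01:50–04:40, 08:40–11:35, 14:25–20:40.
B, merged: 02:40–05:10, 10:30–13:45, 14:50–19:10.
01:50–04:40 \ B = 01:50–02:40.
08:40–11:35 \ B = 08:40–10:30.
14:25–20:40 \ B = 14:25–14:50, 19:10–20:40.

01:50–02:40, 08:40–10:30, 14:25–14:50, 19:10–20:40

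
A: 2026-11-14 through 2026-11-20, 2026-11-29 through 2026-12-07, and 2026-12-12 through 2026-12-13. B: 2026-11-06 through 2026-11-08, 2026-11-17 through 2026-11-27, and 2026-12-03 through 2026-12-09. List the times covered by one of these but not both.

2026-11-06 through 2026-11-08, 2026-11-14 through 2026-11-16, 2026-11-21 through 2026-11-27, 2026-11-29 through 2026-12-02, 2026-12-08 through 2026-12-09, 2026-12-12 through 2026-12-13

A but not B: 2026-11-14 through 2026-11-16, 2026-11-29 through 2026-12-02, 2026-12-12 through 2026-12-13.
B but not A: 2026-11-06 through 2026-11-08, 2026-11-21 through 2026-11-27, 2026-12-08 through 2026-12-09.
Combining gives A △ B.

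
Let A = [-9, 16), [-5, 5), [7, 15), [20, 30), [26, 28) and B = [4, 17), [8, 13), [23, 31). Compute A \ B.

Merge the first list: [-9, 16), [20, 30).
Merge the second list: [4, 17), [23, 31).
[-9, 16) \ B = [-9, 4).
[20, 30) \ B = [20, 23).

[-9, 4) ∪ [20, 23)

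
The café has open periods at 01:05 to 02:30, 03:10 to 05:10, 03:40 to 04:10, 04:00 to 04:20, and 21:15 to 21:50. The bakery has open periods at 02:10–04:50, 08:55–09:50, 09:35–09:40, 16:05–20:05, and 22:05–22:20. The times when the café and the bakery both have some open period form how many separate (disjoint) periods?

Merge the first list: 01:05-02:30, 03:10-05:10, 21:15-21:50.
Merge the second list: 02:10-04:50, 08:55-09:50, 16:05-20:05, 22:05-22:20.
A ∩ B = 02:10-02:30, 03:10-04:50.
That is 2 disjoint pieces.

2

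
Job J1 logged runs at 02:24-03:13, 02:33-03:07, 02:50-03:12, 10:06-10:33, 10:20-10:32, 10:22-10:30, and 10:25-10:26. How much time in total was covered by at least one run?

1 h 16 min

Merged: 02:24–03:13, 10:06–10:33.
Lengths: 49 min + 27 min = 1 h 16 min.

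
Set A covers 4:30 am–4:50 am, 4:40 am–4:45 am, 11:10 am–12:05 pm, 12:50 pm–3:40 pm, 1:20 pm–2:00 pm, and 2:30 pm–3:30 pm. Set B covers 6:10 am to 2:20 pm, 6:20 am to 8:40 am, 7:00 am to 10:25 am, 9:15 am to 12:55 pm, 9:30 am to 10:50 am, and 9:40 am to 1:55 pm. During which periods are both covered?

11:10 am-12:05 pm, 12:50 pm-2:20 pm

Merge the first list: 4:30 am-4:50 am, 11:10 am-12:05 pm, 12:50 pm-3:40 pm.
Merge the second list: 6:10 am-2:20 pm.
4:30 am-4:50 am falls entirely outside B.
11:10 am-12:05 pm overlaps B on 11:10 am-12:05 pm.
12:50 pm-3:40 pm overlaps B on 12:50 pm-2:20 pm.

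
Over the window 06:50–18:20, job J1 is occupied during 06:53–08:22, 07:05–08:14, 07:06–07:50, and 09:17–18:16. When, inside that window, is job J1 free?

06:50–06:53, 08:22–09:17, 18:16–18:20

Covered (merged): 06:53–08:22, 09:17–18:16.
Complement within 06:50–18:20: 06:50–06:53, 08:22–09:17, 18:16–18:20.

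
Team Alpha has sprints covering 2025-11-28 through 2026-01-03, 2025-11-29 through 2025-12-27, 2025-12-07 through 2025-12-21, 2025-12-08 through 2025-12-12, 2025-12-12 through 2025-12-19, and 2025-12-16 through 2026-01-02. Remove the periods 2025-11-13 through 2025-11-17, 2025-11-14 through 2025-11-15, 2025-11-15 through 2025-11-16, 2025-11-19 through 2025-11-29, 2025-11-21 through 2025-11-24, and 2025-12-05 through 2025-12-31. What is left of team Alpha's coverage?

First set merges to 2025-11-28 through 2026-01-03.
Second set merges to 2025-11-13 through 2025-11-17, 2025-11-19 through 2025-11-29, 2025-12-05 through 2025-12-31.
2025-11-28 through 2026-01-03 with B removed leaves 2025-11-30 through 2025-12-04, 2026-01-01 through 2026-01-03.

2025-11-30 through 2025-12-04, 2026-01-01 through 2026-01-03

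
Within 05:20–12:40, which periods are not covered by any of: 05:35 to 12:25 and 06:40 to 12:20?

Covered (merged): 05:35-12:25.
Gaps within 05:20-12:40: 05:20-05:35, 12:25-12:40.

05:20-05:35, 12:25-12:40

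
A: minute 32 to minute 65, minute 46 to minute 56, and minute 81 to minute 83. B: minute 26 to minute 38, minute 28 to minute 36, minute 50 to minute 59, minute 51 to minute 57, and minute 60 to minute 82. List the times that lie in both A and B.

A, merged: minute 32 to minute 65, minute 81 to minute 83.
B, merged: minute 26 to minute 38, minute 50 to minute 59, minute 60 to minute 82.
minute 32 to minute 65 overlaps B on minute 32 to minute 38, minute 50 to minute 59, minute 60 to minute 65.
minute 81 to minute 83 overlaps B on minute 81 to minute 82.

minute 32 to minute 38, minute 50 to minute 59, minute 60 to minute 65, minute 81 to minute 82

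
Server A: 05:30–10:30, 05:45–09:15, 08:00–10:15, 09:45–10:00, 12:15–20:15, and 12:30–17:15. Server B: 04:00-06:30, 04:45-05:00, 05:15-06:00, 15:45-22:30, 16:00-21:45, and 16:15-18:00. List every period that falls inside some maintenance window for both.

First set merges to 05:30-10:30, 12:15-20:15.
Second set merges to 04:00-06:30, 15:45-22:30.
05:30-10:30 overlaps B on 05:30-06:30.
12:15-20:15 overlaps B on 15:45-20:15.

05:30-06:30, 15:45-20:15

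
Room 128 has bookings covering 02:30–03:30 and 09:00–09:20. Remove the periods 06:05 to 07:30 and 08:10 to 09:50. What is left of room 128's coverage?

02:30–03:30

02:30–03:30: no B overlap → unchanged.
09:00–09:20: fully covered by B → removed.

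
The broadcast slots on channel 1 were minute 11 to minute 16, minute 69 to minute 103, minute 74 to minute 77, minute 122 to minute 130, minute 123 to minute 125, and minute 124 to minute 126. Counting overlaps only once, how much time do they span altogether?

47 minutes

Merged: minute 11 to minute 16, minute 69 to minute 103, minute 122 to minute 130.
Lengths: 5 minutes + 34 minutes + 8 minutes = 47 minutes.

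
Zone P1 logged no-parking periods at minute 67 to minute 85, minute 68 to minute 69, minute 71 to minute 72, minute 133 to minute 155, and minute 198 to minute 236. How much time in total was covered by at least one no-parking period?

Merged: minute 67 to minute 85, minute 133 to minute 155, minute 198 to minute 236.
Lengths: 18 minutes + 22 minutes + 38 minutes = 78 minutes.

78 minutes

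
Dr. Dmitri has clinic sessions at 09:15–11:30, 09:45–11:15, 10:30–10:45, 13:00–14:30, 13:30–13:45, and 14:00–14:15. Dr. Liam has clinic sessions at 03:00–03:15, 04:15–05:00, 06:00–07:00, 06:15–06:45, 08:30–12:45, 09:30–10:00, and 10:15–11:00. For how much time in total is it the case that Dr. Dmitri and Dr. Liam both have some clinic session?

2 h 15 min

Merge the first list: 09:15-11:30, 13:00-14:30.
Merge the second list: 03:00-03:15, 04:15-05:00, 06:00-07:00, 08:30-12:45.
A ∩ B = 09:15-11:30.
Total: 2 h 15 min.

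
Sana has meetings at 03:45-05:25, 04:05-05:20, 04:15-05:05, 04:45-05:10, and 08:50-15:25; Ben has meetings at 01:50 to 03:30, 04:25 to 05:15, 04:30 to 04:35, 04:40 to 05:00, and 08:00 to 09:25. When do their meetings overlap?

A, merged: 03:45-05:25, 08:50-15:25.
B, merged: 01:50-03:30, 04:25-05:15, 08:00-09:25.
03:45-05:25 overlaps B on 04:25-05:15.
08:50-15:25 overlaps B on 08:50-09:25.

04:25-05:15, 08:50-09:25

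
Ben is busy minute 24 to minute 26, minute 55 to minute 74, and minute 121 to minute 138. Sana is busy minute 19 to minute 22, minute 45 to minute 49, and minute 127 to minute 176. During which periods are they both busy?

minute 24 to minute 26: no overlap with the second set.
minute 55 to minute 74: no overlap with the second set.
minute 121 to minute 138 meets the second set on minute 127 to minute 138.

minute 127 to minute 138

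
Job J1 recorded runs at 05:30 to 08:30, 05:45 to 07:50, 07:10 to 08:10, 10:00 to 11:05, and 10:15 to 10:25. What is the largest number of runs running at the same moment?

3

At 07:10, 3 of the intervals are simultaneously active.
No point has more.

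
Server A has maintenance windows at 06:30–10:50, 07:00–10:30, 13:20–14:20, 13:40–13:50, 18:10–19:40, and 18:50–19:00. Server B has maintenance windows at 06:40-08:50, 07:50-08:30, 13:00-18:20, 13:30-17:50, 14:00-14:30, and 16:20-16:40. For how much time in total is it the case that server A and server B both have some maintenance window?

First set merges to 06:30–10:50, 13:20–14:20, 18:10–19:40.
Second set merges to 06:40–08:50, 13:00–18:20.
A ∩ B = 06:40–08:50, 13:20–14:20, 18:10–18:20.
Total: 2 h 10 min + 1 h + 10 min = 3 h 20 min.

3 h 20 min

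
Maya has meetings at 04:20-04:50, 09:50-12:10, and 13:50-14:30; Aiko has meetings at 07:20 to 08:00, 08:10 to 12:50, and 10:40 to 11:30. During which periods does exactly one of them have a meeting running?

B, merged: 07:20–08:00, 08:10–12:50.
A \ B = 04:20–04:50, 13:50–14:30.
B \ A = 07:20–08:00, 08:10–09:50, 12:10–12:50.
Union of the two gives the symmetric difference.

04:20–04:50, 07:20–08:00, 08:10–09:50, 12:10–12:50, 13:50–14:30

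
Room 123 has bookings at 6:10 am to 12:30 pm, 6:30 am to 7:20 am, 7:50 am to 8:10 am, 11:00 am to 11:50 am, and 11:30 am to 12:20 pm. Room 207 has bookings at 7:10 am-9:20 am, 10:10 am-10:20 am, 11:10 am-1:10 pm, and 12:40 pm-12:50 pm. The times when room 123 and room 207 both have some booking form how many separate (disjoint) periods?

3

First set merges to 6:10 am-12:30 pm.
Second set merges to 7:10 am-9:20 am, 10:10 am-10:20 am, 11:10 am-1:10 pm.
A ∩ B = 7:10 am-9:20 am, 10:10 am-10:20 am, 11:10 am-12:30 pm.
That is 3 disjoint pieces.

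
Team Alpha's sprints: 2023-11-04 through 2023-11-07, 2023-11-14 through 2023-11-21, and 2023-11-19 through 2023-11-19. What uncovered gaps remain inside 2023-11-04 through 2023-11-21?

2023-11-08 through 2023-11-13

The merged coverage is 2023-11-04 through 2023-11-07, 2023-11-14 through 2023-11-21.
Uncovered inside 2023-11-04 through 2023-11-21: 2023-11-08 through 2023-11-13.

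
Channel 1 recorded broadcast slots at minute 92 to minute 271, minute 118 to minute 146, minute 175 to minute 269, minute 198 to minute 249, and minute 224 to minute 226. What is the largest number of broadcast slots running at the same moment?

Sweep endpoints in order; track running count of active intervals.
Peak of 4 reached at minute 224.

4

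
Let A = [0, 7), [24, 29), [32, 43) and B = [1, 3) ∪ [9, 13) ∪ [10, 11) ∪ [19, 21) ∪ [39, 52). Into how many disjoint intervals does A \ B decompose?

4

B, merged: [1, 3), [9, 13), [19, 21), [39, 52).
A \ B = [0, 1), [3, 7), [24, 29), [32, 39).
That is 4 disjoint pieces.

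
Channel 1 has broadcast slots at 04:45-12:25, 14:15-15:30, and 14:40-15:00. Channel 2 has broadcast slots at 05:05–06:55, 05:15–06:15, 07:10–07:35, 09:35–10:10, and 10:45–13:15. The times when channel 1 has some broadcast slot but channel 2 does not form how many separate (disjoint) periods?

Merge the first list: 04:45–12:25, 14:15–15:30.
Merge the second list: 05:05–06:55, 07:10–07:35, 09:35–10:10, 10:45–13:15.
A \ B = 04:45–05:05, 06:55–07:10, 07:35–09:35, 10:10–10:45, 14:15–15:30.
That is 5 disjoint pieces.

5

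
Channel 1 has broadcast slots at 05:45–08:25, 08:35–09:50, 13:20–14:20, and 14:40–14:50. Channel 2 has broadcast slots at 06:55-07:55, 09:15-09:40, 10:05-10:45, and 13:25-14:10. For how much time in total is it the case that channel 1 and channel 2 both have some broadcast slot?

2 h 10 min

A ∩ B = 06:55-07:55, 09:15-09:40, 13:25-14:10.
Total: 1 h + 25 min + 45 min = 2 h 10 min.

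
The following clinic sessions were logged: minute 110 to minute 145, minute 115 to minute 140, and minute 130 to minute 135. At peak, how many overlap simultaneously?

Walk the sorted start/end points keeping a running depth.
The depth first hits 3 at minute 130.

3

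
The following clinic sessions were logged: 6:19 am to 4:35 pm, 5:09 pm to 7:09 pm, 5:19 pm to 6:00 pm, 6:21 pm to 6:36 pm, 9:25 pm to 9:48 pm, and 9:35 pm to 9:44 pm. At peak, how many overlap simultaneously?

2

Walk the sorted start/end points keeping a running depth.
The depth first hits 2 at 5:19 pm.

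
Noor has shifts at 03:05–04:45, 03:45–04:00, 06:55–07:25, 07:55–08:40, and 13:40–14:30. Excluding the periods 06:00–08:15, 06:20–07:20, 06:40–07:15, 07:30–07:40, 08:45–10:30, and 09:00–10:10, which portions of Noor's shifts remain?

Merge the first list: 03:05–04:45, 06:55–07:25, 07:55–08:40, 13:40–14:30.
Merge the second list: 06:00–08:15, 08:45–10:30.
03:05–04:45 is untouched.
06:55–07:25 lies entirely inside B → drops out.
07:55–08:40 with B removed leaves 08:15–08:40.
13:40–14:30 is untouched.

03:05–04:45, 08:15–08:40, 13:40–14:30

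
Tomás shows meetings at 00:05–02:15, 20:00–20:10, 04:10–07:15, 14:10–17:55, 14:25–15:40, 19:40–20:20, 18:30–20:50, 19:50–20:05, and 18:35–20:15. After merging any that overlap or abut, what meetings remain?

Sort by start: 00:05–02:15, 04:10–07:15, 14:10–17:55, 14:25–15:40, 18:30–20:50, 18:35–20:15, 19:40–20:20, 19:50–20:05, 20:00–20:10.
04:10–07:15 is disjoint → start new block.
14:10–17:55 is disjoint → start new block.
14:25–15:40 overlaps/touches 14:10–17:55 → extend to 14:10–17:55.
18:30–20:50 is disjoint → start new block.
18:35–20:15 overlaps/touches 18:30–20:50 → extend to 18:30–20:50.
19:40–20:20 overlaps/touches 18:30–20:50 → extend to 18:30–20:50.
19:50–20:05 overlaps/touches 18:30–20:50 → extend to 18:30–20:50.
20:00–20:10 overlaps/touches 18:30–20:50 → extend to 18:30–20:50.

00:05–02:15, 04:10–07:15, 14:10–17:55, 18:30–20:50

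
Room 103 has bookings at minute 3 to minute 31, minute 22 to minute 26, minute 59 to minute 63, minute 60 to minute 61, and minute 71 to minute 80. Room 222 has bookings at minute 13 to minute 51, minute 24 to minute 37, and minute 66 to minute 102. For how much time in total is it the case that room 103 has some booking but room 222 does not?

14 minutes

A, merged: minute 3 to minute 31, minute 59 to minute 63, minute 71 to minute 80.
B, merged: minute 13 to minute 51, minute 66 to minute 102.
A \ B = minute 3 to minute 13, minute 59 to minute 63.
Total: 10 minutes + 4 minutes = 14 minutes.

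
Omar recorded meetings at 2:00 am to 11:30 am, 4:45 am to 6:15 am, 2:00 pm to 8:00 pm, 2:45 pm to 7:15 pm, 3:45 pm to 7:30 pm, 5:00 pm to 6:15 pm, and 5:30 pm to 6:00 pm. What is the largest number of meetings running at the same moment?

Walk the sorted start/end points keeping a running depth.
The depth first hits 5 at 5:30 pm.

5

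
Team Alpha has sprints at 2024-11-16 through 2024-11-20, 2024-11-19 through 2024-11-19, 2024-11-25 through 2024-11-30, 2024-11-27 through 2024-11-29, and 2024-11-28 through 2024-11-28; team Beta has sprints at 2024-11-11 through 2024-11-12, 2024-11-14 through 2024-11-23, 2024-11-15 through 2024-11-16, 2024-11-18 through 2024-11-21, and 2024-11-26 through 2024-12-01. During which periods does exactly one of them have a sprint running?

2024-11-11 through 2024-11-12, 2024-11-14 through 2024-11-15, 2024-11-21 through 2024-11-23, 2024-11-25 through 2024-11-25, 2024-12-01 through 2024-12-01

First set merges to 2024-11-16 through 2024-11-20, 2024-11-25 through 2024-11-30.
Second set merges to 2024-11-11 through 2024-11-12, 2024-11-14 through 2024-11-23, 2024-11-26 through 2024-12-01.
A \ B = 2024-11-25 through 2024-11-25.
B \ A = 2024-11-11 through 2024-11-12, 2024-11-14 through 2024-11-15, 2024-11-21 through 2024-11-23, 2024-12-01 through 2024-12-01.
Union of the two gives the symmetric difference.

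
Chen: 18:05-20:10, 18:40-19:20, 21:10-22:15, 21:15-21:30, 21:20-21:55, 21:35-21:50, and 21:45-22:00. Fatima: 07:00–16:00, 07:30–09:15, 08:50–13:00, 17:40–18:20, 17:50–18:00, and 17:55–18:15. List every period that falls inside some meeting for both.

18:05–18:20

First set merges to 18:05–20:10, 21:10–22:15.
Second set merges to 07:00–16:00, 17:40–18:20.
18:05–20:10 ∩ B → 18:05–18:20.
21:10–22:15 meets no B interval.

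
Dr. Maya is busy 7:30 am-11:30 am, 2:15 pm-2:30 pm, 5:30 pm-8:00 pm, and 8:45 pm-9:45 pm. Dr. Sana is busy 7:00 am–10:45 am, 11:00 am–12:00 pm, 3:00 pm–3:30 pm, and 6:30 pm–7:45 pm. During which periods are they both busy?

7:30 am-11:30 am meets the second set on 7:30 am-10:45 am, 11:00 am-11:30 am.
2:15 pm-2:30 pm: no overlap with the second set.
5:30 pm-8:00 pm meets the second set on 6:30 pm-7:45 pm.
8:45 pm-9:45 pm: no overlap with the second set.

7:30 am-10:45 am, 11:00 am-11:30 am, 6:30 pm-7:45 pm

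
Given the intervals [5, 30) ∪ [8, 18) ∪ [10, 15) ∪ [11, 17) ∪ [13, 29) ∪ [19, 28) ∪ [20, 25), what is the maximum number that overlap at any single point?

Sweep endpoints in order; track running count of active intervals.
Peak of 5 reached at 13.

5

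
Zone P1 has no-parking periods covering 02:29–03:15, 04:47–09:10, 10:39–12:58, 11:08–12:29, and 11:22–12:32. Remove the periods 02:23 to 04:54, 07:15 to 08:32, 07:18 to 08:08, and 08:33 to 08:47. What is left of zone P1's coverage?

A, merged: 02:29–03:15, 04:47–09:10, 10:39–12:58.
B, merged: 02:23–04:54, 07:15–08:32, 08:33–08:47.
02:29–03:15: entirely removed.
04:47–09:10 \ B = 04:54–07:15, 08:32–08:33, 08:47–09:10.
10:39–12:58: nothing removed.

04:54–07:15, 08:32–08:33, 08:47–09:10, 10:39–12:58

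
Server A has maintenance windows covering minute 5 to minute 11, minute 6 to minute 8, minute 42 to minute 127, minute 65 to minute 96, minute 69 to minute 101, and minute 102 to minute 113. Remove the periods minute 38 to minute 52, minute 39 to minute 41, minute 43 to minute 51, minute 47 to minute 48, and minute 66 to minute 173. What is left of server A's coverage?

minute 5 to minute 11, minute 52 to minute 66

A, merged: minute 5 to minute 11, minute 42 to minute 127.
B, merged: minute 38 to minute 52, minute 66 to minute 173.
minute 5 to minute 11: no B overlap → unchanged.
minute 42 to minute 127 minus B → minute 52 to minute 66.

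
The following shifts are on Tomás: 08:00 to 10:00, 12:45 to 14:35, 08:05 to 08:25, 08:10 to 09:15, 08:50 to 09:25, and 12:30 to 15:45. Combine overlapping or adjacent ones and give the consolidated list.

Sort by start: 08:00–10:00, 08:05–08:25, 08:10–09:15, 08:50–09:25, 12:30–15:45, 12:45–14:35.
08:05–08:25 overlaps/touches 08:00–10:00 → extend to 08:00–10:00.
08:10–09:15 overlaps/touches 08:00–10:00 → extend to 08:00–10:00.
08:50–09:25 overlaps/touches 08:00–10:00 → extend to 08:00–10:00.
12:30–15:45 is disjoint → start new block.
12:45–14:35 overlaps/touches 12:30–15:45 → extend to 12:30–15:45.

08:00–10:00, 12:30–15:45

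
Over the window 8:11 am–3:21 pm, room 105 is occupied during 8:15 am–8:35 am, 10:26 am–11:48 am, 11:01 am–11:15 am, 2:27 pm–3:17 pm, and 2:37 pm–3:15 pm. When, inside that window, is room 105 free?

Covered (merged): 8:15 am-8:35 am, 10:26 am-11:48 am, 2:27 pm-3:17 pm.
Complement within 8:11 am-3:21 pm: 8:11 am-8:15 am, 8:35 am-10:26 am, 11:48 am-2:27 pm, 3:17 pm-3:21 pm.

8:11 am-8:15 am, 8:35 am-10:26 am, 11:48 am-2:27 pm, 3:17 pm-3:21 pm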